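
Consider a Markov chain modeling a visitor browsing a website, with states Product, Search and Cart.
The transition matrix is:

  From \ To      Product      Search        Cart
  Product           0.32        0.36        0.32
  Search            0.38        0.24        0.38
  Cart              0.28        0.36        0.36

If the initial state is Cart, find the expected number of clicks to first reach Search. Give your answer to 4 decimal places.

Let t(s) be the expected number of clicks to first reach Search from state s, with t(Search) = 0. Conditioning on the first click:
t(Product) = 1 + 0.32·t(Product) + 0.32·t(Cart)
t(Cart) = 1 + 0.28·t(Product) + 0.36·t(Cart)
Solving: t(Product) = 2.7778, t(Cart) = 2.7778.
Expected clicks from Cart to Search: 2.7778.

2.7778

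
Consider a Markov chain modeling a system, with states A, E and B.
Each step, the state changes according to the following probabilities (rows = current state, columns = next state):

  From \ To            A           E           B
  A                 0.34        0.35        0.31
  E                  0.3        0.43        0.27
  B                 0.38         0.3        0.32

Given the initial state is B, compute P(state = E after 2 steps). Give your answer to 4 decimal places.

Sum over the intermediate state after 1 step:
P = P(B→A)·P(A→E) + P(B→E)·P(E→E) + P(B→B)·P(B→E)
  = 0.38×0.35 + 0.3×0.43 + 0.32×0.3
  = 0.1330 + 0.1290 + 0.0960 = 0.3580

0.3580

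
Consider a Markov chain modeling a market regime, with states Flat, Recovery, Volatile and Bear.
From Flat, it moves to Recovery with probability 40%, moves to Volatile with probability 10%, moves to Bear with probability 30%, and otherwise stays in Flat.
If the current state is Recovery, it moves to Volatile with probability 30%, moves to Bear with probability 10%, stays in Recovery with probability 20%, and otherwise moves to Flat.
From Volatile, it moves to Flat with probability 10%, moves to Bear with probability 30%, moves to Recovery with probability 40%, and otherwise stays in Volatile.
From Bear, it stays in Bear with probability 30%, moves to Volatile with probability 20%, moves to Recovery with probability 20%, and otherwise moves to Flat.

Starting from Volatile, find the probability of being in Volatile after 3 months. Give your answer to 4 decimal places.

Propagate the distribution vector 3 months from Volatile.
After 0 months: (0.0000, 0.0000, 1.0000, 0.0000)
After 1 month: (0.1000, 0.4000, 0.2000, 0.3000)
After 2 months: (0.2900, 0.2600, 0.2300, 0.2200)
After 3 months: (0.2510, 0.3040, 0.1970, 0.2480)
P(in Volatile after 3 months) = 0.1970

0.1970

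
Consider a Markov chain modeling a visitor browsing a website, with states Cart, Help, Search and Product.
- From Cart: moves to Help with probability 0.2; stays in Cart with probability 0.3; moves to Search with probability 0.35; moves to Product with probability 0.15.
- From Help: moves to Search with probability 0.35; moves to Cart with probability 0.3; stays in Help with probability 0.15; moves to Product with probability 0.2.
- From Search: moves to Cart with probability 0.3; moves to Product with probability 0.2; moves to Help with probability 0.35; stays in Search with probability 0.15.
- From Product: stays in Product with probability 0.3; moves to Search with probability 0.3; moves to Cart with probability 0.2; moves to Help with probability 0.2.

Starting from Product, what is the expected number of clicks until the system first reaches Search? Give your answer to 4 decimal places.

Let t(s) be the expected number of clicks to first reach Search from state s, with t(Search) = 0. Conditioning on the first click:
t(Cart) = 1 + 0.3·t(Cart) + 0.2·t(Help) + 0.15·t(Product)
t(Help) = 1 + 0.3·t(Cart) + 0.15·t(Help) + 0.2·t(Product)
t(Product) = 1 + 0.2·t(Cart) + 0.2·t(Help) + 0.3·t(Product)
Solving: t(Cart) = 2.9359, t(Help) = 2.9441, t(Product) = 3.1086.
Expected clicks from Product to Search: 3.1086.

3.1086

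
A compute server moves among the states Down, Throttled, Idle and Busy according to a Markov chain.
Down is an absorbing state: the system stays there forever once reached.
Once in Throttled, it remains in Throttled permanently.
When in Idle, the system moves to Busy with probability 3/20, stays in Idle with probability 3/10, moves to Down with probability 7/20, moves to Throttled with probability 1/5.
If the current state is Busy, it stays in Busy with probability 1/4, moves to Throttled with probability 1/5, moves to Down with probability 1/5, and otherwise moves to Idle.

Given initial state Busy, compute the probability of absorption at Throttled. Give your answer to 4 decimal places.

0.4444

Let h(s) be the probability of absorption at Throttled starting from transient state s. Then h(Throttled) = 1 and h(Down) = 0. By first-step analysis:
h(Idle) = 0.35·0 + 0.2·1 + 0.3·h(Idle) + 0.15·h(Busy)
h(Busy) = 0.2·0 + 0.2·1 + 0.35·h(Idle) + 0.25·h(Busy)
Solving: h(Idle) = 0.3810, h(Busy) = 0.4444.
Starting from Busy, the probability is 0.4444.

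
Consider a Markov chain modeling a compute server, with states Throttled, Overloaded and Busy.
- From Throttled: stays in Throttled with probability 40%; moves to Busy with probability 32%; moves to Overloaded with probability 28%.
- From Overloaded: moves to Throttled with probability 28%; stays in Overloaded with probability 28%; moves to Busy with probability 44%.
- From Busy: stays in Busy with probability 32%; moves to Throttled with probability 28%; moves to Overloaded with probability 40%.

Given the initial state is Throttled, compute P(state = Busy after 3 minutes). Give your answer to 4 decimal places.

0.3582

Propagate the distribution vector 3 minutes from Throttled.
After 0 minutes: (1.0000, 0.0000, 0.0000)
After 1 minute: (0.4000, 0.2800, 0.3200)
After 2 minutes: (0.3280, 0.3184, 0.3536)
After 3 minutes: (0.3194, 0.3224, 0.3582)
P(in Busy after 3 minutes) = 0.3582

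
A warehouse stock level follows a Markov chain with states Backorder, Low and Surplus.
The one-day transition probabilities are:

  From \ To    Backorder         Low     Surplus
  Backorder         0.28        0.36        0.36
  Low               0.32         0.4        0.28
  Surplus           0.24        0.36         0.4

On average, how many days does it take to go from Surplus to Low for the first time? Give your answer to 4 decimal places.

2.7778

Let t(s) be the expected number of days to first reach Low from state s, with t(Low) = 0. Conditioning on the first day:
t(Backorder) = 1 + 0.28·t(Backorder) + 0.36·t(Surplus)
t(Surplus) = 1 + 0.24·t(Backorder) + 0.4·t(Surplus)
Solving: t(Backorder) = 2.7778, t(Surplus) = 2.7778.
Expected days from Surplus to Low: 2.7778.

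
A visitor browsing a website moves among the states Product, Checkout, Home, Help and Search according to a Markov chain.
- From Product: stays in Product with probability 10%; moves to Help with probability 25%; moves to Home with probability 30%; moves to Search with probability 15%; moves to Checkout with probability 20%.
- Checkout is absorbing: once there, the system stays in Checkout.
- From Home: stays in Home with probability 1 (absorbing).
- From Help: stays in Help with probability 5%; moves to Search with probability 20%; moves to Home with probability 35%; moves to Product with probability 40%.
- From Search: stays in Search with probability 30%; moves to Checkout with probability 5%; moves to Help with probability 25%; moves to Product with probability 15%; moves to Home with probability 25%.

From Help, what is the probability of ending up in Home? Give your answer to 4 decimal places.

Let h(s) be the probability of absorption at Home starting from transient state s. Then h(Home) = 1 and h(Checkout) = 0. By first-step analysis:
h(Product) = 0.1·h(Product) + 0.2·0 + 0.3·1 + 0.25·h(Help) + 0.15·h(Search)
h(Help) = 0.4·h(Product) + 0.35·1 + 0.05·h(Help) + 0.2·h(Search)
h(Search) = 0.15·h(Product) + 0.05·0 + 0.25·1 + 0.25·h(Help) + 0.3·h(Search)
Solving: h(Product) = 0.6983, h(Help) = 0.8317, h(Search) = 0.8038.
Starting from Help, the probability is 0.8317.

0.8317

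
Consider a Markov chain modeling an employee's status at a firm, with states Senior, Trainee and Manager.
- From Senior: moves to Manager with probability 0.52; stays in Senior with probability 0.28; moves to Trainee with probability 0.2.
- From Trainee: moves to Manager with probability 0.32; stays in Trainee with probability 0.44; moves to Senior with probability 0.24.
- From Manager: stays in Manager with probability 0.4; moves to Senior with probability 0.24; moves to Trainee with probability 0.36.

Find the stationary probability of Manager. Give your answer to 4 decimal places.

Let the stationary distribution be π with π = πP and π_1 + π_2 + π_3 = 1.
π_1 = 0.28·π_1 + 0.24·π_2 + 0.24·π_3
π_2 = 0.2·π_1 + 0.44·π_2 + 0.36·π_3
Solving with the normalization constraint gives π = (0.2500, 0.3478, 0.4022).
So the stationary probability of Manager is 0.4022.

0.4022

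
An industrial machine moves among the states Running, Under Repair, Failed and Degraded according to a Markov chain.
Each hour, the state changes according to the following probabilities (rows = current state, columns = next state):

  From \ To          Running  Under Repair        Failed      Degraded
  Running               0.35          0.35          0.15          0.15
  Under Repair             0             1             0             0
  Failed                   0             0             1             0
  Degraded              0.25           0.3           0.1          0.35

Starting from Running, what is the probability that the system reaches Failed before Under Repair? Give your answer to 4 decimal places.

0.2922

Let h(s) be the probability of absorption at Failed starting from transient state s. Then h(Failed) = 1 and h(Under Repair) = 0. By first-step analysis:
h(Running) = 0.35·h(Running) + 0.35·0 + 0.15·1 + 0.15·h(Degraded)
h(Degraded) = 0.25·h(Running) + 0.3·0 + 0.1·1 + 0.35·h(Degraded)
Solving: h(Running) = 0.2922, h(Degraded) = 0.2662.
Starting from Running, the probability is 0.2922.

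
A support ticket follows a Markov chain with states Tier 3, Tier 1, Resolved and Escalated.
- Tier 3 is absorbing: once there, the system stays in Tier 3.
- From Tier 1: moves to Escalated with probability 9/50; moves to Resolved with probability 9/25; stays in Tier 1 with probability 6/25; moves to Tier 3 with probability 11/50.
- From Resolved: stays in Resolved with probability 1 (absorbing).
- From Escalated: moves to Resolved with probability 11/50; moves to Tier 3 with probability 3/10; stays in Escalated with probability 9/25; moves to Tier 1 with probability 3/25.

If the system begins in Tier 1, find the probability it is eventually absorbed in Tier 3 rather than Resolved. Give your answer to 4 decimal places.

0.4191

Let h(s) be the probability of absorption at Tier 3 starting from transient state s. Then h(Tier 3) = 1 and h(Resolved) = 0. By first-step analysis:
h(Tier 1) = 0.22·1 + 0.24·h(Tier 1) + 0.36·0 + 0.18·h(Escalated)
h(Escalated) = 0.3·1 + 0.12·h(Tier 1) + 0.22·0 + 0.36·h(Escalated)
Solving: h(Tier 1) = 0.4191, h(Escalated) = 0.5473.
Starting from Tier 1, the probability is 0.4191.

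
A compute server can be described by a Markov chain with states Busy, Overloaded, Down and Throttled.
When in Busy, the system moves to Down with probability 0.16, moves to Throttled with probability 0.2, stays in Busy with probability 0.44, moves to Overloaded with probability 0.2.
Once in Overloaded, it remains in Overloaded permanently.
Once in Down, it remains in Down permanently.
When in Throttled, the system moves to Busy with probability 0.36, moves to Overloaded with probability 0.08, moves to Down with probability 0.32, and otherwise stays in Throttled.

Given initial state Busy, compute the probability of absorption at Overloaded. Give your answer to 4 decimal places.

Let h(s) be the probability of absorption at Overloaded starting from transient state s. Then h(Overloaded) = 1 and h(Down) = 0. By first-step analysis:
h(Busy) = 0.44·h(Busy) + 0.2·1 + 0.16·0 + 0.2·h(Throttled)
h(Throttled) = 0.36·h(Busy) + 0.08·1 + 0.32·0 + 0.24·h(Throttled)
Solving: h(Busy) = 0.4751, h(Throttled) = 0.3303.
Starting from Busy, the probability is 0.4751.

0.4751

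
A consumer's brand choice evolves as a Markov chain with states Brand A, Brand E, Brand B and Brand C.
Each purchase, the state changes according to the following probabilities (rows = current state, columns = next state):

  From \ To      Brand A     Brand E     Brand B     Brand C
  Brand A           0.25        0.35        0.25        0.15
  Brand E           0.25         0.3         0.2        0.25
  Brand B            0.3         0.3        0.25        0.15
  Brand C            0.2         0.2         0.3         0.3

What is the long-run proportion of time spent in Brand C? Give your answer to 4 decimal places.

0.2108

Let the stationary distribution be π with π = πP and π_1 + π_2 + π_3 + π_4 = 1.
π_1 = 0.25·π_1 + 0.25·π_2 + 0.3·π_3 + 0.2·π_4
π_2 = 0.35·π_1 + 0.3·π_2 + 0.3·π_3 + 0.2·π_4
π_3 = 0.25·π_1 + 0.2·π_2 + 0.25·π_3 + 0.3·π_4
Solving with the normalization constraint gives π = (0.2518, 0.2915, 0.2460, 0.2108).
So the stationary probability of Brand C is 0.2108.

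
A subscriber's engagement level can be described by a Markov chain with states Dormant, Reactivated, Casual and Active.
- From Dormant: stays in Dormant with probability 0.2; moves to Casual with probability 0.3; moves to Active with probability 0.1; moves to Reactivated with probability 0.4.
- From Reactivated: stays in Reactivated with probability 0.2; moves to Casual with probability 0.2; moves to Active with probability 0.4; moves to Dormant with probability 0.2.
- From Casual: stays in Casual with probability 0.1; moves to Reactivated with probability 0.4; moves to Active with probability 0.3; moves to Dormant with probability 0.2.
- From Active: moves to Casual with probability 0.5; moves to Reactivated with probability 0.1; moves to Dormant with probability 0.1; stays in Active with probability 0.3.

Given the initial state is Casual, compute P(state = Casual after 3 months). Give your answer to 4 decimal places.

0.2770

Propagate the distribution vector 3 months from Casual.
After 0 months: (0.0000, 0.0000, 1.0000, 0.0000)
After 1 month: (0.2000, 0.4000, 0.1000, 0.3000)
After 2 months: (0.1700, 0.2300, 0.3000, 0.3000)
After 3 months: (0.1700, 0.2640, 0.2770, 0.2890)
P(in Casual after 3 months) = 0.2770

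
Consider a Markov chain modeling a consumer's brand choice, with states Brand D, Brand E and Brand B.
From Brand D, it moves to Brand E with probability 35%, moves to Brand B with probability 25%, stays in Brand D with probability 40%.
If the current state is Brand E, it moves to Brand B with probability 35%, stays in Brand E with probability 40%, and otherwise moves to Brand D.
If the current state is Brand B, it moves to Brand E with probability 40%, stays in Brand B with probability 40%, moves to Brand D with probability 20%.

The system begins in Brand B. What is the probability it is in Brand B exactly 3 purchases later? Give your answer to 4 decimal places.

Propagate the distribution vector 3 purchases from Brand B.
After 0 purchases: (0.0000, 0.0000, 1.0000)
After 1 purchase: (0.2000, 0.4000, 0.4000)
After 2 purchases: (0.2600, 0.3900, 0.3500)
After 3 purchases: (0.2715, 0.3870, 0.3415)
P(in Brand B after 3 purchases) = 0.3415

0.3415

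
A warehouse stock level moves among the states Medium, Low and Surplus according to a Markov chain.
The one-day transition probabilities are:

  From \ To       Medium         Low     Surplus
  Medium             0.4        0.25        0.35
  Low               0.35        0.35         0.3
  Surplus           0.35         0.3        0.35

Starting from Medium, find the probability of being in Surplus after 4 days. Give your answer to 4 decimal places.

0.3352

Propagate the distribution vector 4 days from Medium.
After 0 days: (1.0000, 0.0000, 0.0000)
After 1 day: (0.4000, 0.2500, 0.3500)
After 2 days: (0.3700, 0.2925, 0.3375)
After 3 days: (0.3685, 0.2961, 0.3354)
After 4 days: (0.3684, 0.2964, 0.3352)
P(in Surplus after 4 days) = 0.3352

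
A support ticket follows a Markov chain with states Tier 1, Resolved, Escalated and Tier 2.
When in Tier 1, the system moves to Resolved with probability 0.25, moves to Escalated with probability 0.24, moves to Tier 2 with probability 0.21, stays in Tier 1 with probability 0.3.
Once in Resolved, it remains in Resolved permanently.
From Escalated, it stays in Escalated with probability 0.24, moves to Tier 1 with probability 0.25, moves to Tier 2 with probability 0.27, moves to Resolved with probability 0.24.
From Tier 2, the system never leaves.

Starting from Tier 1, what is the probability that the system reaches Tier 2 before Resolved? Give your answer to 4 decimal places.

Let h(s) be the probability of absorption at Tier 2 starting from transient state s. Then h(Tier 2) = 1 and h(Resolved) = 0. By first-step analysis:
h(Tier 1) = 0.3·h(Tier 1) + 0.25·0 + 0.24·h(Escalated) + 0.21·1
h(Escalated) = 0.25·h(Tier 1) + 0.24·0 + 0.24·h(Escalated) + 0.27·1
Solving: h(Tier 1) = 0.4754, h(Escalated) = 0.5117.
Starting from Tier 1, the probability is 0.4754.

0.4754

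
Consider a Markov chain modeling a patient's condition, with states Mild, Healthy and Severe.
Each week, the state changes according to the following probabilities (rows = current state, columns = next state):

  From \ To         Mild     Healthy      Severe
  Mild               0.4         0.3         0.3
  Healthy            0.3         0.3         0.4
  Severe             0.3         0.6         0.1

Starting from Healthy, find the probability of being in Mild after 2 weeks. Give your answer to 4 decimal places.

0.3300

Sum over the intermediate state after 1 week:
P = P(Healthy→Mild)·P(Mild→Mild) + P(Healthy→Healthy)·P(Healthy→Mild) + P(Healthy→Severe)·P(Severe→Mild)
  = 0.3×0.4 + 0.3×0.3 + 0.4×0.3
  = 0.1200 + 0.0900 + 0.1200 = 0.3300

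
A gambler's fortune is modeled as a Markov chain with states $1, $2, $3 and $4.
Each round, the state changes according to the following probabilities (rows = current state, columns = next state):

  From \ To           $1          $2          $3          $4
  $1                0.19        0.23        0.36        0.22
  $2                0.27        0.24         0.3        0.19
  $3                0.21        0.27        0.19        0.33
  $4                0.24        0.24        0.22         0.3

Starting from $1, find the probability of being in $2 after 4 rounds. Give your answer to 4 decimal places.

0.2456

Propagate the distribution vector 4 rounds from $1.
After 0 rounds: (1.0000, 0.0000, 0.0000, 0.0000)
After 1 round: (0.1900, 0.2300, 0.3600, 0.2200)
After 2 rounds: (0.2266, 0.2489, 0.2542, 0.2703)
After 3 rounds: (0.2285, 0.2454, 0.2640, 0.2621)
After 4 rounds: (0.2280, 0.2456, 0.2637, 0.2626)
P(in $2 after 4 rounds) = 0.2456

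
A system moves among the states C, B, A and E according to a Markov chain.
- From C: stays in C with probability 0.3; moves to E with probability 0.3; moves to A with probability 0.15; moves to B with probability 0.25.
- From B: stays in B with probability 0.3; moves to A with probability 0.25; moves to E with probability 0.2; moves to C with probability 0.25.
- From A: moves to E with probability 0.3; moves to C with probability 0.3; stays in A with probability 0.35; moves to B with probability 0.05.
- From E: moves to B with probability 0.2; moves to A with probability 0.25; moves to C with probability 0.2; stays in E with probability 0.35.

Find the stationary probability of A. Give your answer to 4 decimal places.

Let the stationary distribution be π with π = πP and π_1 + π_2 + π_3 + π_4 = 1.
π_1 = 0.3·π_1 + 0.25·π_2 + 0.3·π_3 + 0.2·π_4
π_2 = 0.25·π_1 + 0.3·π_2 + 0.05·π_3 + 0.2·π_4
π_3 = 0.15·π_1 + 0.25·π_2 + 0.35·π_3 + 0.25·π_4
Solving with the normalization constraint gives π = (0.2607, 0.1952, 0.2488, 0.2952).
So the stationary probability of A is 0.2488.

0.2488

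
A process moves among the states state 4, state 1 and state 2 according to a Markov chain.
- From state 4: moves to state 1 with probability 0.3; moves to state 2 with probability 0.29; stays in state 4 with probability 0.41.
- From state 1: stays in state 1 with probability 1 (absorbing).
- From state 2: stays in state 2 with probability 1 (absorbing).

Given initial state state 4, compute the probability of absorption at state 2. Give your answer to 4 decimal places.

0.4915

Let h(s) be the probability of absorption at state 2 starting from transient state s. Then h(state 2) = 1 and h(state 1) = 0. By first-step analysis:
h(state 4) = 0.41·h(state 4) + 0.3·0 + 0.29·1
Solving: h(state 4) = 0.4915.
Starting from state 4, the probability is 0.4915.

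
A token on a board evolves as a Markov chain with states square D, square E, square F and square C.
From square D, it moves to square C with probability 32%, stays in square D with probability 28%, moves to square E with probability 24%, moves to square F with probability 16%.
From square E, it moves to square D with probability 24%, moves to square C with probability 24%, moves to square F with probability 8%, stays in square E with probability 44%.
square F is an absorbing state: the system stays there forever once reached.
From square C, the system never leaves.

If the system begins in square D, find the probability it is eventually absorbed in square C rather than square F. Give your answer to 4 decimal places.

0.6852

Let h(s) be the probability of absorption at square C starting from transient state s. Then h(square C) = 1 and h(square F) = 0. By first-step analysis:
h(square D) = 0.28·h(square D) + 0.24·h(square E) + 0.16·0 + 0.32·1
h(square E) = 0.24·h(square D) + 0.44·h(square E) + 0.08·0 + 0.24·1
Solving: h(square D) = 0.6852, h(square E) = 0.7222.
Starting from square D, the probability is 0.6852.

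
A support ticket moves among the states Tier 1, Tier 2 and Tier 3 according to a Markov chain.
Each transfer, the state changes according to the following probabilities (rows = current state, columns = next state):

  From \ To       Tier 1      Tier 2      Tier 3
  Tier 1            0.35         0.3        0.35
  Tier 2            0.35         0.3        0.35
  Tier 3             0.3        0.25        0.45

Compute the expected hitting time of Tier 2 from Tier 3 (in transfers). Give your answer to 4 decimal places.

3.7624

Let t(s) be the expected number of transfers to first reach Tier 2 from state s, with t(Tier 2) = 0. Conditioning on the first transfer:
t(Tier 1) = 1 + 0.35·t(Tier 1) + 0.35·t(Tier 3)
t(Tier 3) = 1 + 0.3·t(Tier 1) + 0.45·t(Tier 3)
Solving: t(Tier 1) = 3.5644, t(Tier 3) = 3.7624.
Expected transfers from Tier 3 to Tier 2: 3.7624.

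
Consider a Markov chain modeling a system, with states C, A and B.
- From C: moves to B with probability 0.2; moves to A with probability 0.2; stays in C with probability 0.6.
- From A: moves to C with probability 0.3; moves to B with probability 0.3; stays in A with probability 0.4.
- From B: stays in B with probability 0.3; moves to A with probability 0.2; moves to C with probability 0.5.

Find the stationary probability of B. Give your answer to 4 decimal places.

0.2500

Let the stationary distribution be π with π = πP and π_1 + π_2 + π_3 = 1.
π_1 = 0.6·π_1 + 0.3·π_2 + 0.5·π_3
π_2 = 0.2·π_1 + 0.4·π_2 + 0.2·π_3
Solving with the normalization constraint gives π = (0.5000, 0.2500, 0.2500).
So the stationary probability of B is 0.2500.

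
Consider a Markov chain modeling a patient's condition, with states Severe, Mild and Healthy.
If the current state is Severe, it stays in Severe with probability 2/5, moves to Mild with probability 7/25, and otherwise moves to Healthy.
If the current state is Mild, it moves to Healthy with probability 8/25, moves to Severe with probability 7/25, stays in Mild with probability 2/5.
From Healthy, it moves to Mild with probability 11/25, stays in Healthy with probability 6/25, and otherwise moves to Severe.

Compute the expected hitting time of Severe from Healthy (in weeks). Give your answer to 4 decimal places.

3.2995

Let t(s) be the expected number of weeks to first reach Severe from state s, with t(Severe) = 0. Conditioning on the first week:
t(Mild) = 1 + 0.4·t(Mild) + 0.32·t(Healthy)
t(Healthy) = 1 + 0.44·t(Mild) + 0.24·t(Healthy)
Solving: t(Mild) = 3.4264, t(Healthy) = 3.2995.
Expected weeks from Healthy to Severe: 3.2995.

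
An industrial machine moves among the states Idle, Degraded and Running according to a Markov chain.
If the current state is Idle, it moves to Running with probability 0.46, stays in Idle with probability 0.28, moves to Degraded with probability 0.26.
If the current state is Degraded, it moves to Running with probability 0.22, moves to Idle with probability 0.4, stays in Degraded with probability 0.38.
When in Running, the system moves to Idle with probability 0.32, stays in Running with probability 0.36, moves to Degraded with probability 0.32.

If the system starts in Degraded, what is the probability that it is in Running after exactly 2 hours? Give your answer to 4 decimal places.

Sum over the intermediate state after 1 hour:
P = P(Degraded→Idle)·P(Idle→Running) + P(Degraded→Degraded)·P(Degraded→Running) + P(Degraded→Running)·P(Running→Running)
  = 0.4×0.46 + 0.38×0.22 + 0.22×0.36
  = 0.1840 + 0.0836 + 0.0792 = 0.3468

0.3468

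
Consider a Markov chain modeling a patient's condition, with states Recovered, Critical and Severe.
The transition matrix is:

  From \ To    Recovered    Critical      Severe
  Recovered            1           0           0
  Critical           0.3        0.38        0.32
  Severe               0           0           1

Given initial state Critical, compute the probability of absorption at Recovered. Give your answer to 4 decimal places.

Let h(s) be the probability of absorption at Recovered starting from transient state s. Then h(Recovered) = 1 and h(Severe) = 0. By first-step analysis:
h(Critical) = 0.3·1 + 0.38·h(Critical) + 0.32·0
Solving: h(Critical) = 0.4839.
Starting from Critical, the probability is 0.4839.

0.4839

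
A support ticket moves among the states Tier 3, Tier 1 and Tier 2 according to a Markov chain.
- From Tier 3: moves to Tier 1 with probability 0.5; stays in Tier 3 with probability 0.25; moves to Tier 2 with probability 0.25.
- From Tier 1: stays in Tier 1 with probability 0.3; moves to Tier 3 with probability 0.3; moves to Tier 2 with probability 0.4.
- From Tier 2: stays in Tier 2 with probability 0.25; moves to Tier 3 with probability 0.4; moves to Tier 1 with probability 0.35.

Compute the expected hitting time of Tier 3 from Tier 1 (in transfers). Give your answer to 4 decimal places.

Let t(s) be the expected number of transfers to first reach Tier 3 from state s, with t(Tier 3) = 0. Conditioning on the first transfer:
t(Tier 1) = 1 + 0.3·t(Tier 1) + 0.4·t(Tier 2)
t(Tier 2) = 1 + 0.35·t(Tier 1) + 0.25·t(Tier 2)
Solving: t(Tier 1) = 2.9870, t(Tier 2) = 2.7273.
Expected transfers from Tier 1 to Tier 3: 2.9870.

2.9870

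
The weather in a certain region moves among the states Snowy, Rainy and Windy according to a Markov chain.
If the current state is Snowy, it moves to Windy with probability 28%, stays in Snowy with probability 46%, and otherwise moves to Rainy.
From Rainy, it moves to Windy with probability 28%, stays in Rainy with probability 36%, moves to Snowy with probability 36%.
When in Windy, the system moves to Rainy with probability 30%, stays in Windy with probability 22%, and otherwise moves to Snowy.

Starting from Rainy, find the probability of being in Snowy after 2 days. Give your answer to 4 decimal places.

0.4296

Sum over the intermediate state after 1 day:
P = P(Rainy→Snowy)·P(Snowy→Snowy) + P(Rainy→Rainy)·P(Rainy→Snowy) + P(Rainy→Windy)·P(Windy→Snowy)
  = 0.36×0.46 + 0.36×0.36 + 0.28×0.48
  = 0.1656 + 0.1296 + 0.1344 = 0.4296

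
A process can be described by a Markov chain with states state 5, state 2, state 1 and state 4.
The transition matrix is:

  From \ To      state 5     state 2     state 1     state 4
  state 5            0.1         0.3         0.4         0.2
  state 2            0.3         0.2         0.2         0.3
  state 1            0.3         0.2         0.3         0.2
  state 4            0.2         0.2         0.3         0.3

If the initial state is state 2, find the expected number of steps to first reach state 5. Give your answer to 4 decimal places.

3.6694

Let t(s) be the expected number of steps to first reach state 5 from state s, with t(state 5) = 0. Conditioning on the first step:
t(state 2) = 1 + 0.2·t(state 2) + 0.2·t(state 1) + 0.3·t(state 4)
t(state 1) = 1 + 0.2·t(state 2) + 0.3·t(state 1) + 0.2·t(state 4)
t(state 4) = 1 + 0.2·t(state 2) + 0.3·t(state 1) + 0.3·t(state 4)
Solving: t(state 2) = 3.6694, t(state 1) = 3.6290, t(state 4) = 4.0323.
Expected steps from state 2 to state 5: 3.6694.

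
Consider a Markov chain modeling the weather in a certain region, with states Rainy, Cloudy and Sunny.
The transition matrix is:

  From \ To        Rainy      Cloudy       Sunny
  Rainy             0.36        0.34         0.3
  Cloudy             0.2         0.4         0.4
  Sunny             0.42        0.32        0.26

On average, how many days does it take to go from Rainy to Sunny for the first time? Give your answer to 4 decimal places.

Let t(s) be the expected number of days to first reach Sunny from state s, with t(Sunny) = 0. Conditioning on the first day:
t(Rainy) = 1 + 0.36·t(Rainy) + 0.34·t(Cloudy)
t(Cloudy) = 1 + 0.2·t(Rainy) + 0.4·t(Cloudy)
Solving: t(Rainy) = 2.9747, t(Cloudy) = 2.6582.
Expected days from Rainy to Sunny: 2.9747.

2.9747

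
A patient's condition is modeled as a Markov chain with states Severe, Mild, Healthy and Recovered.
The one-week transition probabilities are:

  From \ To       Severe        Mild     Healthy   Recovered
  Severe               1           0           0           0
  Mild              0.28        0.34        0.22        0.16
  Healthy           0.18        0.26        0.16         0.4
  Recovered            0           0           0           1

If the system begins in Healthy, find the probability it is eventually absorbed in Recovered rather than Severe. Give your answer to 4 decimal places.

0.6146

Let h(s) be the probability of absorption at Recovered starting from transient state s. Then h(Recovered) = 1 and h(Severe) = 0. By first-step analysis:
h(Mild) = 0.28·0 + 0.34·h(Mild) + 0.22·h(Healthy) + 0.16·1
h(Healthy) = 0.18·0 + 0.26·h(Mild) + 0.16·h(Healthy) + 0.4·1
Solving: h(Mild) = 0.4473, h(Healthy) = 0.6146.
Starting from Healthy, the probability is 0.6146.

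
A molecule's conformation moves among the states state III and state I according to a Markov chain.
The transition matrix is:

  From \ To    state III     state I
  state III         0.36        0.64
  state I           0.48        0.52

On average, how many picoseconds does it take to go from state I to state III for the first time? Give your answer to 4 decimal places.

Let t(s) be the expected number of picoseconds to first reach state III from state s, with t(state III) = 0. Conditioning on the first picosecond:
t(state I) = 1 + 0.52·t(state I)
Solving: t(state I) = 2.0833.
Expected picoseconds from state I to state III: 2.0833.

2.0833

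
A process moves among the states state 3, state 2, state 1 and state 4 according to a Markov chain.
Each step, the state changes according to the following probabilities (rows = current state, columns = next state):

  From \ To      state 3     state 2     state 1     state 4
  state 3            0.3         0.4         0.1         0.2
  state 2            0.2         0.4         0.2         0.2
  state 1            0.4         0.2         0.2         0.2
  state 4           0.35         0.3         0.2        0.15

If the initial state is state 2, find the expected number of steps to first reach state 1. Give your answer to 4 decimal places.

Let t(s) be the expected number of steps to first reach state 1 from state s, with t(state 1) = 0. Conditioning on the first step:
t(state 3) = 1 + 0.3·t(state 3) + 0.4·t(state 2) + 0.2·t(state 4)
t(state 2) = 1 + 0.2·t(state 3) + 0.4·t(state 2) + 0.2·t(state 4)
t(state 4) = 1 + 0.35·t(state 3) + 0.3·t(state 2) + 0.15·t(state 4)
Solving: t(state 3) = 6.3636, t(state 2) = 5.7273, t(state 4) = 5.8182.
Expected steps from state 2 to state 1: 5.7273.

5.7273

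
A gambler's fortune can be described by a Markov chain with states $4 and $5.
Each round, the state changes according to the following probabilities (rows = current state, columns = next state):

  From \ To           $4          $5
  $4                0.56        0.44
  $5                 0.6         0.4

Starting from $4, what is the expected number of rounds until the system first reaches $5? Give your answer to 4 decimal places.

Let t(s) be the expected number of rounds to first reach $5 from state s, with t($5) = 0. Conditioning on the first round:
t($4) = 1 + 0.56·t($4)
Solving: t($4) = 2.2727.
Expected rounds from $4 to $5: 2.2727.

2.2727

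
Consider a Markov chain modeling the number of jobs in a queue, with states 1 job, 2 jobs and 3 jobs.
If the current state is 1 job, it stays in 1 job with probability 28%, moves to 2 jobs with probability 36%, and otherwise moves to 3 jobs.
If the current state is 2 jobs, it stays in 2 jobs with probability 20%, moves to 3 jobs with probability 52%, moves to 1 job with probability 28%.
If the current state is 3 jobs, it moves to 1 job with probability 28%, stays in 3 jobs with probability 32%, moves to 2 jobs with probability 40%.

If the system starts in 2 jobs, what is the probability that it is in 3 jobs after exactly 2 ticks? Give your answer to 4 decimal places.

Sum over the intermediate state after 1 tick:
P = P(2 jobs→1 job)·P(1 job→3 jobs) + P(2 jobs→2 jobs)·P(2 jobs→3 jobs) + P(2 jobs→3 jobs)·P(3 jobs→3 jobs)
  = 0.28×0.36 + 0.2×0.52 + 0.52×0.32
  = 0.1008 + 0.1040 + 0.1664 = 0.3712

0.3712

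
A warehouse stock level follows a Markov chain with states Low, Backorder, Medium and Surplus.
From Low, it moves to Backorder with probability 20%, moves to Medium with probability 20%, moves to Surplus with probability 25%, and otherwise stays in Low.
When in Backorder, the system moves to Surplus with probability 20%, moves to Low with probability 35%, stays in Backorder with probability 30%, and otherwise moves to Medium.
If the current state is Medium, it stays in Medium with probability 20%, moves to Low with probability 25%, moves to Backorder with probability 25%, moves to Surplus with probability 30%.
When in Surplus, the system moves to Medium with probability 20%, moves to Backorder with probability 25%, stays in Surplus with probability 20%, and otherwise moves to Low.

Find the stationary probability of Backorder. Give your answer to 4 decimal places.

Let the stationary distribution be π with π = πP and π_1 + π_2 + π_3 + π_4 = 1.
π_1 = 0.35·π_1 + 0.35·π_2 + 0.25·π_3 + 0.35·π_4
π_2 = 0.2·π_1 + 0.3·π_2 + 0.25·π_3 + 0.25·π_4
π_3 = 0.2·π_1 + 0.15·π_2 + 0.2·π_3 + 0.2·π_4
Solving with the normalization constraint gives π = (0.3312, 0.2457, 0.1877, 0.2353).
So the stationary probability of Backorder is 0.2457.

0.2457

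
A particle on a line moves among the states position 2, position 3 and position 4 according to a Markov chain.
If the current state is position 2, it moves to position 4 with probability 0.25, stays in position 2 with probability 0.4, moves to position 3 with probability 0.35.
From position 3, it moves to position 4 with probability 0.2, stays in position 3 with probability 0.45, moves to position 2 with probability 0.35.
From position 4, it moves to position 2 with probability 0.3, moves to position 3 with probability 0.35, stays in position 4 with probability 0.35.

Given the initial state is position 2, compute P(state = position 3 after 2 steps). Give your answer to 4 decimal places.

0.3850

Sum over the intermediate state after 1 step:
P = P(position 2→position 2)·P(position 2→position 3) + P(position 2→position 3)·P(position 3→position 3) + P(position 2→position 4)·P(position 4→position 3)
  = 0.4×0.35 + 0.35×0.45 + 0.25×0.35
  = 0.1400 + 0.1575 + 0.0875 = 0.3850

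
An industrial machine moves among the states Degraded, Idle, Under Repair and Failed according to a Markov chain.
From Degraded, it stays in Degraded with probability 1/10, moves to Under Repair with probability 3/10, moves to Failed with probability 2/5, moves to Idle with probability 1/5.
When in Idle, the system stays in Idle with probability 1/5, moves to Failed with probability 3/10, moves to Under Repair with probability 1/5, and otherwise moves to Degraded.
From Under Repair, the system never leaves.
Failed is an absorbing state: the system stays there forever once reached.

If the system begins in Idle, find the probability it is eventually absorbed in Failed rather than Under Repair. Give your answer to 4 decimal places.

0.5909

Let h(s) be the probability of absorption at Failed starting from transient state s. Then h(Failed) = 1 and h(Under Repair) = 0. By first-step analysis:
h(Degraded) = 0.1·h(Degraded) + 0.2·h(Idle) + 0.3·0 + 0.4·1
h(Idle) = 0.3·h(Degraded) + 0.2·h(Idle) + 0.2·0 + 0.3·1
Solving: h(Degraded) = 0.5758, h(Idle) = 0.5909.
Starting from Idle, the probability is 0.5909.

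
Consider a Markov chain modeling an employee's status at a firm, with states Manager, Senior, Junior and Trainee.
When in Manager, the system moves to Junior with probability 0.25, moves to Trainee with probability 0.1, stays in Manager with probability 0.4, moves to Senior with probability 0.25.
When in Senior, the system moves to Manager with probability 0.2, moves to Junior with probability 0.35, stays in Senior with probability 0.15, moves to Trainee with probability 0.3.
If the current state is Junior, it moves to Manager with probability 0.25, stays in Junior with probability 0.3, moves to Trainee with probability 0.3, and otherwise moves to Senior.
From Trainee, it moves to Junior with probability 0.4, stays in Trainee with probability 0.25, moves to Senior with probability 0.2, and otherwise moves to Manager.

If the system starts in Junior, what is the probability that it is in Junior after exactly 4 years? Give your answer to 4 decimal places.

0.3204

Propagate the distribution vector 4 years from Junior.
After 0 years: (0.0000, 0.0000, 1.0000, 0.0000)
After 1 year: (0.2500, 0.1500, 0.3000, 0.3000)
After 2 years: (0.2500, 0.1900, 0.3250, 0.2350)
After 3 years: (0.2545, 0.1868, 0.3205, 0.2383)
After 4 years: (0.2550, 0.1874, 0.3204, 0.2372)
P(in Junior after 4 years) = 0.3204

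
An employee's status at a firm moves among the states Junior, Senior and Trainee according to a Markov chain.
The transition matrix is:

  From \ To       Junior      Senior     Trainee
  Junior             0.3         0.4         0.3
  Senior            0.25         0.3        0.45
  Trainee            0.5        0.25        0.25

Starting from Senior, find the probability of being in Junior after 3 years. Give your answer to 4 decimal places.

Propagate the distribution vector 3 years from Senior.
After 0 years: (0.0000, 1.0000, 0.0000)
After 1 year: (0.2500, 0.3000, 0.4500)
After 2 years: (0.3750, 0.3025, 0.3225)
After 3 years: (0.3494, 0.3214, 0.3293)
P(in Junior after 3 years) = 0.3494

0.3494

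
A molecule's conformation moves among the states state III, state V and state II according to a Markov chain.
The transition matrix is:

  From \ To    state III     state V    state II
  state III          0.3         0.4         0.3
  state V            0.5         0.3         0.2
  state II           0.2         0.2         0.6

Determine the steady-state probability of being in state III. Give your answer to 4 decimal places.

Let the stationary distribution be π with π = πP and π_1 + π_2 + π_3 = 1.
π_1 = 0.3·π_1 + 0.5·π_2 + 0.2·π_3
π_2 = 0.4·π_1 + 0.3·π_2 + 0.2·π_3
Solving with the normalization constraint gives π = (0.3200, 0.2933, 0.3867).
So the stationary probability of state III is 0.3200.

0.3200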